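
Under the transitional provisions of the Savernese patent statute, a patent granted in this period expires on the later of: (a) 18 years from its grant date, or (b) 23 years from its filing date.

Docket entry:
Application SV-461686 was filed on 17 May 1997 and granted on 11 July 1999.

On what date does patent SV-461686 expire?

2020-05-17

(a) grant + 18 years → 11 July 2017.
(b) filing + 23 years → 17 May 2020.
Later of the two: 17 May 2020.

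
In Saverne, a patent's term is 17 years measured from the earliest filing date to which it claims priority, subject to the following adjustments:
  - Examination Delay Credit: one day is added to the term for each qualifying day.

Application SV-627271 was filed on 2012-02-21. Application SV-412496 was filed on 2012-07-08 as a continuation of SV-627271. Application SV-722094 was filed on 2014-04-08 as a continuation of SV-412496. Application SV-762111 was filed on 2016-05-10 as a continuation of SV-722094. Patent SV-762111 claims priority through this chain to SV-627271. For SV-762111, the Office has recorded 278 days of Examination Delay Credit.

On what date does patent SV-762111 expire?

Earliest priority filing: 21 February 2012.
Base term: 21 February 2012 + 17 years → 21 February 2029.
Examination Delay Credit: +278 days → 26 November 2029.

2029-11-26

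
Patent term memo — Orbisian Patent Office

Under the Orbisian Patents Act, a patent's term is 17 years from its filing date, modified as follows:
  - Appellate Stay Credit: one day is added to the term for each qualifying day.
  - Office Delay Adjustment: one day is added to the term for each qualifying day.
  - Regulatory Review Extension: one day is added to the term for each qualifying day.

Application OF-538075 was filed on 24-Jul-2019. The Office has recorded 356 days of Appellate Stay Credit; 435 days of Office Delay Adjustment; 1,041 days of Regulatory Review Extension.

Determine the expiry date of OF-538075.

Base term: filing date + 17 years → 24 July 2036.
Appellate Stay Credit: +356 days → 15 July 2037.
Office Delay Adjustment: +435 days → 23 September 2038.
Regulatory Review Extension: +1041 days → 30 July 2041.

July 30, 2041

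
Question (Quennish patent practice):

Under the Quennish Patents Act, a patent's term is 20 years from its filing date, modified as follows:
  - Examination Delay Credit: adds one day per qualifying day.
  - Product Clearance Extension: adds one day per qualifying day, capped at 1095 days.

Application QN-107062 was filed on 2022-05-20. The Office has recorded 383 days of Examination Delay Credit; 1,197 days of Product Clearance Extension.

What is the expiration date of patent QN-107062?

Base term: filing date + 20 years → 20 May 2042.
Examination Delay Credit: +383 days → 7 June 2043.
Product Clearance Extension: 1197 days claimed exceeds the 1095-day cap, so +1095 days → 6 June 2046.

June 6, 2046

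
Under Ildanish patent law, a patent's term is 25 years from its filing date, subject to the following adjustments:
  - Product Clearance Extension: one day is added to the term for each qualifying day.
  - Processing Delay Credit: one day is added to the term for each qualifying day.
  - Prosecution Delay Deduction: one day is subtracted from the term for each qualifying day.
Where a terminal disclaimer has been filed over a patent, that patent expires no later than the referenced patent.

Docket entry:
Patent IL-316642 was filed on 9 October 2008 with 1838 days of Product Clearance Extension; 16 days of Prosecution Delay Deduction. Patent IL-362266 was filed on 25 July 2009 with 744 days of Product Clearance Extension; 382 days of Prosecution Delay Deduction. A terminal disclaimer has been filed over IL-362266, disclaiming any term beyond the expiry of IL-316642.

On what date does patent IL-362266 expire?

Natural term of IL-362266:
  Base: filing + 25 years → 25 July 2034.
  Product Clearance Extension: +744 days → 7 August 2036.
  Prosecution Delay Deduction: −382 days → 22 July 2035.
Expiry of referenced patent IL-316642:
  Base: filing + 25 years → 9 October 2033.
  Product Clearance Extension: +1838 days → 21 October 2038.
  Prosecution Delay Deduction: −16 days → 5 October 2038.
Terminal disclaimer: IL-362266 expires on the earlier of 22 July 2035 and 5 October 2038.

2035-07-22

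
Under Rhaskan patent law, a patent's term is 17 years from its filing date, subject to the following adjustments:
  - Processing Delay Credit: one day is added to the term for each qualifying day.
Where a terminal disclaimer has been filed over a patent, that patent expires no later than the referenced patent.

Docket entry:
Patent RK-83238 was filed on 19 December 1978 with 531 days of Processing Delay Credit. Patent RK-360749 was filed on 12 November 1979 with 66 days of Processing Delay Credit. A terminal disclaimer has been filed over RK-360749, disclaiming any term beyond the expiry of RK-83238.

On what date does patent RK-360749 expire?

Natural term of RK-360749:
  Base: filing + 17 years → 12 November 1996.
  Processing Delay Credit: +66 days → 17 January 1997.
Expiry of referenced patent RK-83238:
  Base: filing + 17 years → 19 December 1995.
  Processing Delay Credit: +531 days → 2 June 1997.
Terminal disclaimer: RK-360749 expires on the earlier of 17 January 1997 and 2 June 1997.

1997-01-17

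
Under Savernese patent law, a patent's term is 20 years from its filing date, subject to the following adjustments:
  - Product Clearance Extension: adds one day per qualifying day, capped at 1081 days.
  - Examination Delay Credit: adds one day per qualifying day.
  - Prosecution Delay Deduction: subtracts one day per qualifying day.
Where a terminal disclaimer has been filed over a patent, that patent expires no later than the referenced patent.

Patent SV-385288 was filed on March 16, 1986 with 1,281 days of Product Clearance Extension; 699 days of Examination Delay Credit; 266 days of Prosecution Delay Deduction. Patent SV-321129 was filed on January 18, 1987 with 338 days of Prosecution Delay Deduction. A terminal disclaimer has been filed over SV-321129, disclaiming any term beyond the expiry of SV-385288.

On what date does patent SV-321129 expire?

Natural term of SV-321129:
  Base: filing + 20 years → 18 January 2007.
  Prosecution Delay Deduction: −338 days → 14 February 2006.
Expiry of referenced patent SV-385288:
  Base: filing + 20 years → 16 March 2006.
  Product Clearance Extension: 1281 days claimed exceeds the 1081-day cap, so +1081 days → 1 March 2009.
  Examination Delay Credit: +699 days → 29 January 2011.
  Prosecution Delay Deduction: −266 days → 8 May 2010.
Terminal disclaimer: SV-321129 expires on the earlier of 14 February 2006 and 8 May 2010.

2006-02-14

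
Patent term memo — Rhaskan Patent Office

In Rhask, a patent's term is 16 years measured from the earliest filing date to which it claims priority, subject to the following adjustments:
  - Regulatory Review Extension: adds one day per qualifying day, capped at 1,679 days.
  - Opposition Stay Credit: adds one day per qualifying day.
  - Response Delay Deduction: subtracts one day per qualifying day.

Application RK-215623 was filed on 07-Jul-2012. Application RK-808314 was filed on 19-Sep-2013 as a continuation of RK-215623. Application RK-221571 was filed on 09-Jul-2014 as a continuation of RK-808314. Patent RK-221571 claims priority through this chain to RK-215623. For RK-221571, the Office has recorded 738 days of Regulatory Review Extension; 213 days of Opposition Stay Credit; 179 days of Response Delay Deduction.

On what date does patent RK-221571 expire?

Earliest priority filing: 7 July 2012.
Base term: 7 July 2012 + 16 years → 7 July 2028.
Regulatory Review Extension: 738 days (within the 1679-day cap) → +738 days → 15 July 2030.
Opposition Stay Credit: +213 days → 13 February 2031.
Response Delay Deduction: −179 days → 18 August 2030.

August 18, 2030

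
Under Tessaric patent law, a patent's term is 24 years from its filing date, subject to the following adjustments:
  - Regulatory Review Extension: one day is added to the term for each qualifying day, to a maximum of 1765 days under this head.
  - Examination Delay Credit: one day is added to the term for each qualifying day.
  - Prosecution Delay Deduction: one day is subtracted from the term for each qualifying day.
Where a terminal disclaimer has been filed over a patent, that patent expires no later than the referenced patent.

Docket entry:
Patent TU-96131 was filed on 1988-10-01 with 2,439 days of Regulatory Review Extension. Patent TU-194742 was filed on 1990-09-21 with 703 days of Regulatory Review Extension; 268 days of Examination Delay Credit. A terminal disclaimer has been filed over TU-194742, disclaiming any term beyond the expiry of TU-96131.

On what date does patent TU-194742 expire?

Natural term of TU-194742:
  Base: filing + 24 years → 21 September 2014.
  Regulatory Review Extension: 703 days (within the 1765-day cap) → +703 days → 24 August 2016.
  Examination Delay Credit: +268 days → 19 May 2017.
Expiry of referenced patent TU-96131:
  Base: filing + 24 years → 1 October 2012.
  Regulatory Review Extension: 2439 days claimed exceeds the 1765-day cap, so +1765 days → 1 August 2017.
Terminal disclaimer: TU-194742 expires on the earlier of 19 May 2017 and 1 August 2017.

May 19, 2017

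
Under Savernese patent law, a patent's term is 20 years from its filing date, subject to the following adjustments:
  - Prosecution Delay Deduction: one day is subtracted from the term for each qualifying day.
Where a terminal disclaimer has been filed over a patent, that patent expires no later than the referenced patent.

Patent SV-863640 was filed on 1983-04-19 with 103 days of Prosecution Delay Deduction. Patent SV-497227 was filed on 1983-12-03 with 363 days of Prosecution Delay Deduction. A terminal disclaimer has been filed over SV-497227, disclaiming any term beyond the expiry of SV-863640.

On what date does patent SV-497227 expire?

December 5, 2002

Natural term of SV-497227:
  Base: filing + 20 years → 3 December 2003.
  Prosecution Delay Deduction: −363 days → 5 December 2002.
Expiry of referenced patent SV-863640:
  Base: filing + 20 years → 19 April 2003.
  Prosecution Delay Deduction: −103 days → 6 January 2003.
Terminal disclaimer: SV-497227 expires on the earlier of 5 December 2002 and 6 January 2003.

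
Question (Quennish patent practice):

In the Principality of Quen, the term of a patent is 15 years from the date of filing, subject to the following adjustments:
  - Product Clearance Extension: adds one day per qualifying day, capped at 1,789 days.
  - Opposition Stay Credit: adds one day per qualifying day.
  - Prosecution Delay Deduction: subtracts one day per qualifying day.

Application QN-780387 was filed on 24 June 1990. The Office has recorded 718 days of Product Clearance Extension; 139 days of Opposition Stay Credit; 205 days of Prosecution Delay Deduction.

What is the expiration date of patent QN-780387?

Base term: filing date + 15 years → 24 June 2005.
Product Clearance Extension: 718 days (within the 1789-day cap) → +718 days → 12 June 2007.
Opposition Stay Credit: +139 days → 29 October 2007.
Prosecution Delay Deduction: −205 days → 7 April 2007.

2007-04-07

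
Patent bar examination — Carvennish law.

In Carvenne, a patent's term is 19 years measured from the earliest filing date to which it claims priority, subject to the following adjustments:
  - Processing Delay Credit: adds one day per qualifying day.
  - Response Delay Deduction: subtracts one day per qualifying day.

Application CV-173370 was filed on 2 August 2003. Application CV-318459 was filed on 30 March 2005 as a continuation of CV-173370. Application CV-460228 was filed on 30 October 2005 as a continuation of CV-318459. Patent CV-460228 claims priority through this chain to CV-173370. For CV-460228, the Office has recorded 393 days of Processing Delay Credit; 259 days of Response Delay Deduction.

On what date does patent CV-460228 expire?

Earliest priority filing: 2 August 2003.
Base term: 2 August 2003 + 19 years → 2 August 2022.
Processing Delay Credit: +393 days → 30 August 2023.
Response Delay Deduction: −259 days → 14 December 2022.

2022-12-14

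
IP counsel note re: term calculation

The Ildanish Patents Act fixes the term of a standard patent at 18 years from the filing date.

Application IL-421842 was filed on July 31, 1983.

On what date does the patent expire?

2001-07-31

Filing date + 18 years → 31 July 2001.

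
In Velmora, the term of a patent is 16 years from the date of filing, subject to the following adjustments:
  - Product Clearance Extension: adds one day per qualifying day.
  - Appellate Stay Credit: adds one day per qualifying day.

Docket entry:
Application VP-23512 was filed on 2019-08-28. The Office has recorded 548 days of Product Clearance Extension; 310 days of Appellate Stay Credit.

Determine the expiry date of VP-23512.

Base term: filing date + 16 years → 28 August 2035.
Product Clearance Extension: +548 days → 26 February 2037.
Appellate Stay Credit: +310 days → 2 January 2038.

2038-01-02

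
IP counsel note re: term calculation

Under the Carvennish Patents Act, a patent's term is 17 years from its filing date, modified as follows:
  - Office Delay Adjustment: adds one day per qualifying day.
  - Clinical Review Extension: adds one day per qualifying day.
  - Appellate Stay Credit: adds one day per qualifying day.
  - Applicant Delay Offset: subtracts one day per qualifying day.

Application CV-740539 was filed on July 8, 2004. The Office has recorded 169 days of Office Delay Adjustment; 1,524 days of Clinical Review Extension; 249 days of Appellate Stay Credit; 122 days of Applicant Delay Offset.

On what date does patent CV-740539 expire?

2026-07-02

Base term: filing date + 17 years → 8 July 2021.
Office Delay Adjustment: +169 days → 24 December 2021.
Clinical Review Extension: +1524 days → 25 February 2026.
Appellate Stay Credit: +249 days → 1 November 2026.
Applicant Delay Offset: −122 days → 2 July 2026.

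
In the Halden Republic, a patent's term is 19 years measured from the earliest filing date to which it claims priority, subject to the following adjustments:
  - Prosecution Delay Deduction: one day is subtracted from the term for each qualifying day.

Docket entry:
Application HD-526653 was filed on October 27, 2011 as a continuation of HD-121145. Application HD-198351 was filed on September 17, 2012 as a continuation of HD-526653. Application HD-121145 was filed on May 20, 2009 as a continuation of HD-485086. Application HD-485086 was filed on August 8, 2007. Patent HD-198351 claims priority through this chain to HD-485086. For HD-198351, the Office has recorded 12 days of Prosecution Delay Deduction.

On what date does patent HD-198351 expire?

Earliest priority filing: 8 August 2007.
Base term: 8 August 2007 + 19 years → 8 August 2026.
Prosecution Delay Deduction: −12 days → 27 July 2026.

July 27, 2026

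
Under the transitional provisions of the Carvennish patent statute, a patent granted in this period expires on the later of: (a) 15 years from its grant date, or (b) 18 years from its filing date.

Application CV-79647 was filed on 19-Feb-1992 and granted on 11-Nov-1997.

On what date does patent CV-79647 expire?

(a) grant + 15 years → 11 November 2012.
(b) filing + 18 years → 19 February 2010.
Later of the two: 11 November 2012.

2012-11-11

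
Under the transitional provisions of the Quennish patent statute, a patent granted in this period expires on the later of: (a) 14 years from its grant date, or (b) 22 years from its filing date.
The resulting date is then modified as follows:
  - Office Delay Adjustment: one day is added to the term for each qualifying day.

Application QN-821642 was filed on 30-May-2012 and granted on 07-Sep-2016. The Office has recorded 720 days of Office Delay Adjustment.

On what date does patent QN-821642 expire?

May 19, 2036

(a) grant + 14 years → 7 September 2030.
(b) filing + 22 years → 30 May 2034.
Later of the two: 30 May 2034.
Office Delay Adjustment: +720 days → 19 May 2036.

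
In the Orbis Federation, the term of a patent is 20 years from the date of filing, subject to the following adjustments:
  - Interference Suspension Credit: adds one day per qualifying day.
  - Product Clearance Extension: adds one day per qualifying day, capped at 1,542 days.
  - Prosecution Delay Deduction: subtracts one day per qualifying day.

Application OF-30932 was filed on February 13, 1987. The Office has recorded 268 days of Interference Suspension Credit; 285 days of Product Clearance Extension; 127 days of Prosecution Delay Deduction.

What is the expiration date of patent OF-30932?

Base term: filing date + 20 years → 13 February 2007.
Interference Suspension Credit: +268 days → 8 November 2007.
Product Clearance Extension: 285 days (within the 1542-day cap) → +285 days → 19 August 2008.
Prosecution Delay Deduction: −127 days → 14 April 2008.

April 14, 2008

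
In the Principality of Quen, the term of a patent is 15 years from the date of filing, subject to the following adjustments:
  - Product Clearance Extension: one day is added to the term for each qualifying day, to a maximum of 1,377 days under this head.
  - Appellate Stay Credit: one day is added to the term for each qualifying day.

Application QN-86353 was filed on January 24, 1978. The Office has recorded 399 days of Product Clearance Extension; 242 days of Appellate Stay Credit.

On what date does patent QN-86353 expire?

Base term: filing date + 15 years → 24 January 1993.
Product Clearance Extension: 399 days (within the 1377-day cap) → +399 days → 27 February 1994.
Appellate Stay Credit: +242 days → 27 October 1994.

1994-10-27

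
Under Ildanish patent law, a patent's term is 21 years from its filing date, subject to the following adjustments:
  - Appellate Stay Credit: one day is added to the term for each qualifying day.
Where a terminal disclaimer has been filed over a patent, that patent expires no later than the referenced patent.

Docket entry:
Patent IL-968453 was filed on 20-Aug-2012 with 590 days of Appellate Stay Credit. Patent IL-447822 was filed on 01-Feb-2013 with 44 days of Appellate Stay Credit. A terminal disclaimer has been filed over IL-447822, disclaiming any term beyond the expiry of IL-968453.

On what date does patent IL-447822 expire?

Natural term of IL-447822:
  Base: filing + 21 years → 1 February 2034.
  Appellate Stay Credit: +44 days → 17 March 2034.
Expiry of referenced patent IL-968453:
  Base: filing + 21 years → 20 August 2033.
  Appellate Stay Credit: +590 days → 2 April 2035.
Terminal disclaimer: IL-447822 expires on the earlier of 17 March 2034 and 2 April 2035.

March 17, 2034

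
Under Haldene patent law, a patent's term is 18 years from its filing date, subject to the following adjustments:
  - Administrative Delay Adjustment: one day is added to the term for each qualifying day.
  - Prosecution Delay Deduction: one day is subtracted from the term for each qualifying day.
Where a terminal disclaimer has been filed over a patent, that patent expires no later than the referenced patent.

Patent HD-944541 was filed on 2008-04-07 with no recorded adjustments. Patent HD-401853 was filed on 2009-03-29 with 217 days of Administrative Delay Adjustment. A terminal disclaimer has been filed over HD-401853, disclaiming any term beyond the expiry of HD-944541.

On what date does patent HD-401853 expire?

April 7, 2026

Natural term of HD-401853:
  Base: filing + 18 years → 29 March 2027.
  Administrative Delay Adjustment: +217 days → 1 November 2027.
Expiry of referenced patent HD-944541:
  Base: filing + 18 years → 7 April 2026.
Terminal disclaimer: HD-401853 expires on the earlier of 1 November 2027 and 7 April 2026.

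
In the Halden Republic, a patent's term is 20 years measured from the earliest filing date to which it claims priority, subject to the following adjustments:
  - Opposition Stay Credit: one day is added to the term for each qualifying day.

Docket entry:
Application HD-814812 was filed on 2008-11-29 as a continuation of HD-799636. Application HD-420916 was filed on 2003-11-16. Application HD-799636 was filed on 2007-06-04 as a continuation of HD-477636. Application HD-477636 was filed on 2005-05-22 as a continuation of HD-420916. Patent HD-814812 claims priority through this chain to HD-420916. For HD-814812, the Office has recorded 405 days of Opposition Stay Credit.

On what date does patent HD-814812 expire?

December 25, 2024

Earliest priority filing: 16 November 2003.
Base term: 16 November 2003 + 20 years → 16 November 2023.
Opposition Stay Credit: +405 days → 25 December 2024.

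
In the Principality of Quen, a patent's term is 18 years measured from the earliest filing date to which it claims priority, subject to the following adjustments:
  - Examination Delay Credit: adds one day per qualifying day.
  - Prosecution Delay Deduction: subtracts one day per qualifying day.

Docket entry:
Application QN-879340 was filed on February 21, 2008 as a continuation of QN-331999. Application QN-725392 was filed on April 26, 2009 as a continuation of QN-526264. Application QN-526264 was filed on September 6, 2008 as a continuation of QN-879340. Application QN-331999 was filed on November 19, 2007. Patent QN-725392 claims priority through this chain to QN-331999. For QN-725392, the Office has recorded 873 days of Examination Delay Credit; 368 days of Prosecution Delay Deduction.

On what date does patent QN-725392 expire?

Earliest priority filing: 19 November 2007.
Base term: 19 November 2007 + 18 years → 19 November 2025.
Examination Delay Credit: +873 days → 10 April 2028.
Prosecution Delay Deduction: −368 days → 8 April 2027.

April 8, 2027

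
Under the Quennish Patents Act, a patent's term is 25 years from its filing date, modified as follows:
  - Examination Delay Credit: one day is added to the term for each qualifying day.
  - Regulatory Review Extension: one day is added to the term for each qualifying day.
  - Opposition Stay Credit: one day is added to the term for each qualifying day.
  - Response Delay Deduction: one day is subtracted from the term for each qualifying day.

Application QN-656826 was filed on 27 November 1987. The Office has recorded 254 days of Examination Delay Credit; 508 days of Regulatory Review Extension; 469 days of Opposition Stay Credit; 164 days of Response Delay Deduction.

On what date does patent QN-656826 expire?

Base term: filing date + 25 years → 27 November 2012.
Examination Delay Credit: +254 days → 8 August 2013.
Regulatory Review Extension: +508 days → 29 December 2014.
Opposition Stay Credit: +469 days → 11 April 2016.
Response Delay Deduction: −164 days → 30 October 2015.

October 30, 2015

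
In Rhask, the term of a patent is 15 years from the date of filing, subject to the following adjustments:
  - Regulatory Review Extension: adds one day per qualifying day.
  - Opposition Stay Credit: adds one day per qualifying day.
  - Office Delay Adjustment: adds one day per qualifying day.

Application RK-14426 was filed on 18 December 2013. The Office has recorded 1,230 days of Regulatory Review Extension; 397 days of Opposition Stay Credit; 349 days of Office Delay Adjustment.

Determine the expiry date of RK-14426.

Base term: filing date + 15 years → 18 December 2028.
Regulatory Review Extension: +1230 days → 1 May 2032.
Opposition Stay Credit: +397 days → 2 June 2033.
Office Delay Adjustment: +349 days → 17 May 2034.

2034-05-17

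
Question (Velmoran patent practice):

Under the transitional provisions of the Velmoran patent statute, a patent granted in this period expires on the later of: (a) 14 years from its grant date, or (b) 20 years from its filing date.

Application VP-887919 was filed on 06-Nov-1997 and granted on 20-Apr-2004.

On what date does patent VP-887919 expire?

2018-04-20

(a) grant + 14 years → 20 April 2018.
(b) filing + 20 years → 6 November 2017.
Later of the two: 20 April 2018.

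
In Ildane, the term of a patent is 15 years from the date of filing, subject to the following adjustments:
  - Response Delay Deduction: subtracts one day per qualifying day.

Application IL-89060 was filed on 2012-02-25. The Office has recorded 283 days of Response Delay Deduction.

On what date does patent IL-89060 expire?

Base term: filing date + 15 years → 25 February 2027.
Response Delay Deduction: −283 days → 18 May 2026.

2026-05-18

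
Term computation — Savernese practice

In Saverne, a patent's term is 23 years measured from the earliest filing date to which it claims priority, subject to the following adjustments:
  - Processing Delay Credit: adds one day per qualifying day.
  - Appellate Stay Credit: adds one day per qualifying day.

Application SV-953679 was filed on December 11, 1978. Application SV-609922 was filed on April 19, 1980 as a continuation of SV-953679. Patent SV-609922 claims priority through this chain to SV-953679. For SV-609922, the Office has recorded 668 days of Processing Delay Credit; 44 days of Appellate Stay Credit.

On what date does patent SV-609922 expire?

November 23, 2003

Earliest priority filing: 11 December 1978.
Base term: 11 December 1978 + 23 years → 11 December 2001.
Processing Delay Credit: +668 days → 10 October 2003.
Appellate Stay Credit: +44 days → 23 November 2003.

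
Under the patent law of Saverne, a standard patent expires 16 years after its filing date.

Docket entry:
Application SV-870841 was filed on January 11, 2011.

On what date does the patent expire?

January 11, 2027

Filing date + 16 years → 11 January 2027.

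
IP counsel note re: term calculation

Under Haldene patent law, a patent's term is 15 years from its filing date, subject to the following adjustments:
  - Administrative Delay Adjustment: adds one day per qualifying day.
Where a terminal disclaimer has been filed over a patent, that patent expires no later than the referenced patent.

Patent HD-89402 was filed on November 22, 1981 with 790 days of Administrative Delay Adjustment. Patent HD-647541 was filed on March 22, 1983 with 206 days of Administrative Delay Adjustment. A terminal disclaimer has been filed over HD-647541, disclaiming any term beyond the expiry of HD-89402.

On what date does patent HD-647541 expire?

1998-10-14

Natural term of HD-647541:
  Base: filing + 15 years → 22 March 1998.
  Administrative Delay Adjustment: +206 days → 14 October 1998.
Expiry of referenced patent HD-89402:
  Base: filing + 15 years → 22 November 1996.
  Administrative Delay Adjustment: +790 days → 21 January 1999.
Terminal disclaimer: HD-647541 expires on the earlier of 14 October 1998 and 21 January 1999.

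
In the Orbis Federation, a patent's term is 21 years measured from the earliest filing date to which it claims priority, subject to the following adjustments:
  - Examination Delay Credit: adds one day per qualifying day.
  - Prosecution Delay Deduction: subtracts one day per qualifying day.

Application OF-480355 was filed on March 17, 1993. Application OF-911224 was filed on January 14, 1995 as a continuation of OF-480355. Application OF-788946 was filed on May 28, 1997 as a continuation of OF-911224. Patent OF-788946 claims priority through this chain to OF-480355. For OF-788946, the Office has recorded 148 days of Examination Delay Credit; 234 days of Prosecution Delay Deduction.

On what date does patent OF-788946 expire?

December 21, 2013

Earliest priority filing: 17 March 1993.
Base term: 17 March 1993 + 21 years → 17 March 2014.
Examination Delay Credit: +148 days → 12 August 2014.
Prosecution Delay Deduction: −234 days → 21 December 2013.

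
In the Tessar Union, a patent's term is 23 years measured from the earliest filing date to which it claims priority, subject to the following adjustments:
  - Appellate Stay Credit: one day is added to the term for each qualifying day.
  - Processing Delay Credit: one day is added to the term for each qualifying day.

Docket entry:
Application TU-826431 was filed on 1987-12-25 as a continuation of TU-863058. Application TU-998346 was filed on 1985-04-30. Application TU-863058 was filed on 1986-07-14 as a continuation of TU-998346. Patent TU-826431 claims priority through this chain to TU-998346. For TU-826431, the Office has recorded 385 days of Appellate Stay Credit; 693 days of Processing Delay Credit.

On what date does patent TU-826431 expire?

April 13, 2011

Earliest priority filing: 30 April 1985.
Base term: 30 April 1985 + 23 years → 30 April 2008.
Appellate Stay Credit: +385 days → 20 May 2009.
Processing Delay Credit: +693 days → 13 April 2011.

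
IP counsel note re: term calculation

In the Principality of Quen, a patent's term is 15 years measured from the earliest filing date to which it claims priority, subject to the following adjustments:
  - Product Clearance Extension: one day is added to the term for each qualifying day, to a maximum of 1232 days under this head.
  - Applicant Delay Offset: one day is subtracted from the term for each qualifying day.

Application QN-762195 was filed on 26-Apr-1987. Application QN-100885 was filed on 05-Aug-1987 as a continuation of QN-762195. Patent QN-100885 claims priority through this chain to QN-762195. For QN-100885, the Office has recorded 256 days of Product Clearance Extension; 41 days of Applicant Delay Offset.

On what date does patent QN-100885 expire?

Earliest priority filing: 26 April 1987.
Base term: 26 April 1987 + 15 years → 26 April 2002.
Product Clearance Extension: 256 days (within the 1232-day cap) → +256 days → 7 January 2003.
Applicant Delay Offset: −41 days → 27 November 2002.

November 27, 2002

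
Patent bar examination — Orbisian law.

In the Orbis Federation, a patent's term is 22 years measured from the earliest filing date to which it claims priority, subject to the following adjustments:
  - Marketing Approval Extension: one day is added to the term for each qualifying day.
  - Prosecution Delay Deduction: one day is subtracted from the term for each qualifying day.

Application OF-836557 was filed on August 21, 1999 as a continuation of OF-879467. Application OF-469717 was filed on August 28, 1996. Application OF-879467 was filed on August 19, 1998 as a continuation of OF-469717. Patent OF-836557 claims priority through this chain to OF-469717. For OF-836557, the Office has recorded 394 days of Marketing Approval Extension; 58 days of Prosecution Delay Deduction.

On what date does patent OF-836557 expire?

July 30, 2019

Earliest priority filing: 28 August 1996.
Base term: 28 August 1996 + 22 years → 28 August 2018.
Marketing Approval Extension: +394 days → 26 September 2019.
Prosecution Delay Deduction: −58 days → 30 July 2019.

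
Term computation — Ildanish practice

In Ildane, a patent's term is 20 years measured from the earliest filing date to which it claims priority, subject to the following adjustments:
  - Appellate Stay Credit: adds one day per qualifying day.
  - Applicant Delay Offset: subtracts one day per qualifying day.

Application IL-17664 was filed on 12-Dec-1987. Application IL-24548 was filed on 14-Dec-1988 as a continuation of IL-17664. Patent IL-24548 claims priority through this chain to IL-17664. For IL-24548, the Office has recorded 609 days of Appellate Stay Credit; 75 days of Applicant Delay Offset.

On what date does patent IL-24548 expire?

Earliest priority filing: 12 December 1987.
Base term: 12 December 1987 + 20 years → 12 December 2007.
Appellate Stay Credit: +609 days → 12 August 2009.
Applicant Delay Offset: −75 days → 29 May 2009.

May 29, 2009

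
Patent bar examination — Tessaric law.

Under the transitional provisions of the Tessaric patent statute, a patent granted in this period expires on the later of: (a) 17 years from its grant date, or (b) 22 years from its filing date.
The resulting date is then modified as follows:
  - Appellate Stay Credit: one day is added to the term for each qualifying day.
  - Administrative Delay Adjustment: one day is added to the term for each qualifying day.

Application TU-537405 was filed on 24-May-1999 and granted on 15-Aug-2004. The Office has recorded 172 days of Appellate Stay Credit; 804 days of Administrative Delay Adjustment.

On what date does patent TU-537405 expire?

April 17, 2024

(a) grant + 17 years → 15 August 2021.
(b) filing + 22 years → 24 May 2021.
Later of the two: 15 August 2021.
Appellate Stay Credit: +172 days → 3 February 2022.
Administrative Delay Adjustment: +804 days → 17 April 2024.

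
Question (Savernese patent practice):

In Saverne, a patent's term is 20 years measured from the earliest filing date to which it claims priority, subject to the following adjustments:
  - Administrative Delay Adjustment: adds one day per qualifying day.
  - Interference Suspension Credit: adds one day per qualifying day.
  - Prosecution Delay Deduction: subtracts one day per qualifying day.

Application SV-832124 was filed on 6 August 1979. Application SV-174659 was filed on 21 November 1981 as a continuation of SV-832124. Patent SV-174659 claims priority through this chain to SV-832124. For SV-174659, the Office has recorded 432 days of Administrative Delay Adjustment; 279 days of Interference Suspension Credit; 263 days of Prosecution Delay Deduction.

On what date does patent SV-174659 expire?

2000-10-27

Earliest priority filing: 6 August 1979.
Base term: 6 August 1979 + 20 years → 6 August 1999.
Administrative Delay Adjustment: +432 days → 11 October 2000.
Interference Suspension Credit: +279 days → 17 July 2001.
Prosecution Delay Deduction: −263 days → 27 October 2000.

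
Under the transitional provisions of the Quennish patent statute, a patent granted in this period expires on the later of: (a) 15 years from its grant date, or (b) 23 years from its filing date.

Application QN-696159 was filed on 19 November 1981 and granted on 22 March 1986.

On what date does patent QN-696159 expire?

2004-11-19

(a) grant + 15 years → 22 March 2001.
(b) filing + 23 years → 19 November 2004.
Later of the two: 19 November 2004.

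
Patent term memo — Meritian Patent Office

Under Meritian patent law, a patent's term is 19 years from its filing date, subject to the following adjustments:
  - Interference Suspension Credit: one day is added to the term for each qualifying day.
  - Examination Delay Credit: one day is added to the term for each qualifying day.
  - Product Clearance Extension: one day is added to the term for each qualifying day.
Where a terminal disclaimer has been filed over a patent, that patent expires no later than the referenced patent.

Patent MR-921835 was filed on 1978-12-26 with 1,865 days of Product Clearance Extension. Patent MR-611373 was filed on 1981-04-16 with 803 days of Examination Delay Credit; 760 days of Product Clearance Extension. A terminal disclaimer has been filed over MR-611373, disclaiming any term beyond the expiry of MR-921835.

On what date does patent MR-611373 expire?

Natural term of MR-611373:
  Base: filing + 19 years → 16 April 2000.
  Examination Delay Credit: +803 days → 28 June 2002.
  Product Clearance Extension: +760 days → 27 July 2004.
Expiry of referenced patent MR-921835:
  Base: filing + 19 years → 26 December 1997.
  Product Clearance Extension: +1865 days → 3 February 2003.
Terminal disclaimer: MR-611373 expires on the earlier of 27 July 2004 and 3 February 2003.

February 3, 2003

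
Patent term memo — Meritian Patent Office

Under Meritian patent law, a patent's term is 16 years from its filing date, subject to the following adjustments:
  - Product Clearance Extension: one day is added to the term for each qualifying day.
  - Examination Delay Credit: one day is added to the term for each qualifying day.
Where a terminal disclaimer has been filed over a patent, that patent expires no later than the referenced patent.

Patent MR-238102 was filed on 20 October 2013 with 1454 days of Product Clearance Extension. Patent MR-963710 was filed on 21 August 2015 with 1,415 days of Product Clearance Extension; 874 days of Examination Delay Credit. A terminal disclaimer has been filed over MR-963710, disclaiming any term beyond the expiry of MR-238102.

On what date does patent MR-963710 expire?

2033-10-13

Natural term of MR-963710:
  Base: filing + 16 years → 21 August 2031.
  Product Clearance Extension: +1415 days → 6 July 2035.
  Examination Delay Credit: +874 days → 26 November 2037.
Expiry of referenced patent MR-238102:
  Base: filing + 16 years → 20 October 2029.
  Product Clearance Extension: +1454 days → 13 October 2033.
Terminal disclaimer: MR-963710 expires on the earlier of 26 November 2037 and 13 October 2033.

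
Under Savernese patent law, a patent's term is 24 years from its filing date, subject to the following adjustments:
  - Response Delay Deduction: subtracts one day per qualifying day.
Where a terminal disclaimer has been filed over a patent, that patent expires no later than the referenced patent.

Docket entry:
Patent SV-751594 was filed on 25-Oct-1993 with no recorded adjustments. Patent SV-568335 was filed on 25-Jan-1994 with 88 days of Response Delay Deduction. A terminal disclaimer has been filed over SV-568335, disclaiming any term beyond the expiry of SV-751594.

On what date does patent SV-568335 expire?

Natural term of SV-568335:
  Base: filing + 24 years → 25 January 2018.
  Response Delay Deduction: −88 days → 29 October 2017.
Expiry of referenced patent SV-751594:
  Base: filing + 24 years → 25 October 2017.
Terminal disclaimer: SV-568335 expires on the earlier of 29 October 2017 and 25 October 2017.

2017-10-25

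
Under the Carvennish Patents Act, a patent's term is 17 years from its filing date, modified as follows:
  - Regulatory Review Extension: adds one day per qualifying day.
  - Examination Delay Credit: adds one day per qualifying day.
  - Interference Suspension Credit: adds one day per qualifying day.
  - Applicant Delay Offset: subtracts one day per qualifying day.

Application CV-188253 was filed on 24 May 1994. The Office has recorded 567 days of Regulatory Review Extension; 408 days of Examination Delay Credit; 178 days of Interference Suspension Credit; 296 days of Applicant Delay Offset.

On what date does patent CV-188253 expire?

September 27, 2013

Base term: filing date + 17 years → 24 May 2011.
Regulatory Review Extension: +567 days → 11 December 2012.
Examination Delay Credit: +408 days → 23 January 2014.
Interference Suspension Credit: +178 days → 20 July 2014.
Applicant Delay Offset: −296 days → 27 September 2013.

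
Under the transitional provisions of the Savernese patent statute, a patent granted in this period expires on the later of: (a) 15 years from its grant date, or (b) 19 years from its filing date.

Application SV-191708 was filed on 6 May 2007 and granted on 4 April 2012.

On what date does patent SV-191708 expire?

2027-04-04

(a) grant + 15 years → 4 April 2027.
(b) filing + 19 years → 6 May 2026.
Later of the two: 4 April 2027.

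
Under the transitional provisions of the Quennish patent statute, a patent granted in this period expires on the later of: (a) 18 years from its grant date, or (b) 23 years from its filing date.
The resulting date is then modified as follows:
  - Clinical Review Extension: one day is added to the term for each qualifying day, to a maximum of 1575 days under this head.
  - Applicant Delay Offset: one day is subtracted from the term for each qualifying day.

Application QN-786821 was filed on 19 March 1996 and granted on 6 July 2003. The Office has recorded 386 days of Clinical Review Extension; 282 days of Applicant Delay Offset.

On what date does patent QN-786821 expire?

(a) grant + 18 years → 6 July 2021.
(b) filing + 23 years → 19 March 2019.
Later of the two: 6 July 2021.
Clinical Review Extension: 386 days (within the 1575-day cap) → +386 days → 27 July 2022.
Applicant Delay Offset: −282 days → 18 October 2021.

October 18, 2021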